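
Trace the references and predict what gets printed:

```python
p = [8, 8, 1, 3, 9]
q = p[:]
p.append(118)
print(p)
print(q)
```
[8, 8, 1, 3, 9, 118]
[8, 8, 1, 3, 9]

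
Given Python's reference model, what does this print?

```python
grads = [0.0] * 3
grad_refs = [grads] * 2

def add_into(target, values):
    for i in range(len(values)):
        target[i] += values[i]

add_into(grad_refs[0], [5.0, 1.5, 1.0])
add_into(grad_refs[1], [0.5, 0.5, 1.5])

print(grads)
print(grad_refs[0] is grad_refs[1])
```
[5.5, 2.0, 2.5]
True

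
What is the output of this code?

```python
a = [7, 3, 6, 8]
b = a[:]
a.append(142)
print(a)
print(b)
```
[7, 3, 6, 8, 142]
[7, 3, 6, 8]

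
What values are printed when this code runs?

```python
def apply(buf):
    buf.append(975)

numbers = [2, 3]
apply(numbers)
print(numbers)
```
[2, 3, 975]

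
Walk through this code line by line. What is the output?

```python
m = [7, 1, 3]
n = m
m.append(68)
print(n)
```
[7, 1, 3, 68]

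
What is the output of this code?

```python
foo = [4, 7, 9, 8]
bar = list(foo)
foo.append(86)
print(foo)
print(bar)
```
[4, 7, 9, 8, 86]
[4, 7, 9, 8]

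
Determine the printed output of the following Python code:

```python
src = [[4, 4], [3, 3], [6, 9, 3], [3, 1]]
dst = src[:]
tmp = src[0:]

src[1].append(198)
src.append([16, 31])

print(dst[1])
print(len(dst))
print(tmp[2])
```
[3, 3, 198]
4
[6, 9, 3]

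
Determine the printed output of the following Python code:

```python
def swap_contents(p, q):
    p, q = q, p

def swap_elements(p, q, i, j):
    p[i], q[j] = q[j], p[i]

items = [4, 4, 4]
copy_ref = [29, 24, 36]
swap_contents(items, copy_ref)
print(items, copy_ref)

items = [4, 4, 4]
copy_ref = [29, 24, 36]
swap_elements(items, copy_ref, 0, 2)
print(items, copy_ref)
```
[4, 4, 4] [29, 24, 36]
[36, 4, 4] [29, 24, 4]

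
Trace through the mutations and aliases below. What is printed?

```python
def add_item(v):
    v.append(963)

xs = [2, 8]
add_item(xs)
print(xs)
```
[2, 8, 963]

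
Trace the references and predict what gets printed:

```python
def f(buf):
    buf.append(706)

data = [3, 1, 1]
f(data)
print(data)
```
[3, 1, 1, 706]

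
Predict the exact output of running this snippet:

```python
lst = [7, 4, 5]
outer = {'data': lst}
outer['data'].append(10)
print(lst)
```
[7, 4, 5, 10]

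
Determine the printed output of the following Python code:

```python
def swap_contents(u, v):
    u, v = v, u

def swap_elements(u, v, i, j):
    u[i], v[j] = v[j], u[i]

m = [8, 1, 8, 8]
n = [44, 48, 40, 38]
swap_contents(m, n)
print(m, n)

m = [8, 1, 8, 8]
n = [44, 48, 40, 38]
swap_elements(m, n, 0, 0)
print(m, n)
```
[8, 1, 8, 8] [44, 48, 40, 38]
[44, 1, 8, 8] [8, 48, 40, 38]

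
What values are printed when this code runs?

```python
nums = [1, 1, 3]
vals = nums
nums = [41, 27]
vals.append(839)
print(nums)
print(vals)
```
[41, 27]
[1, 1, 3, 839]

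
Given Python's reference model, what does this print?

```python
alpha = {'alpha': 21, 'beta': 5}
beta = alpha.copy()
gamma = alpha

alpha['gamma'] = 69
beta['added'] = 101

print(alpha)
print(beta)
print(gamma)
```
{'alpha': 21, 'beta': 5, 'gamma': 69}
{'alpha': 21, 'beta': 5, 'added': 101}
{'alpha': 21, 'beta': 5, 'gamma': 69}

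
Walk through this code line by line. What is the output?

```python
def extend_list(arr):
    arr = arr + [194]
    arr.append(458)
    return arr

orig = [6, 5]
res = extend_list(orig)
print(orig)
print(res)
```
[6, 5]
[6, 5, 194, 458]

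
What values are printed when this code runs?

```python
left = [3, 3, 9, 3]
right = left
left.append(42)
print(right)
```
[3, 3, 9, 3, 42]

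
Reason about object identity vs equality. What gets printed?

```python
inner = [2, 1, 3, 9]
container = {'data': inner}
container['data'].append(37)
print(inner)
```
[2, 1, 3, 9, 37]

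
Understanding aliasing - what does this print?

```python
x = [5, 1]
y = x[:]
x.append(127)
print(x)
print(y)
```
[5, 1, 127]
[5, 1]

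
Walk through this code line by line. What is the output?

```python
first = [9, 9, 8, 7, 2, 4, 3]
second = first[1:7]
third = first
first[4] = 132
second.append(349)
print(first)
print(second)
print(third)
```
[9, 9, 8, 7, 132, 4, 3]
[9, 8, 7, 2, 4, 3, 349]
[9, 9, 8, 7, 132, 4, 3]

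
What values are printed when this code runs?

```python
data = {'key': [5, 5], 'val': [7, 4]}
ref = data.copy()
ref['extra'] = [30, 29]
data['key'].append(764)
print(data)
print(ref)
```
{'key': [5, 5, 764], 'val': [7, 4]}
{'key': [5, 5, 764], 'val': [7, 4], 'extra': [30, 29]}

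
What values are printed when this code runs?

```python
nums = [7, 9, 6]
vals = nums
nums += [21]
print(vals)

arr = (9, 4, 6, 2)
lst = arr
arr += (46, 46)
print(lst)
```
[7, 9, 6, 21]
(9, 4, 6, 2)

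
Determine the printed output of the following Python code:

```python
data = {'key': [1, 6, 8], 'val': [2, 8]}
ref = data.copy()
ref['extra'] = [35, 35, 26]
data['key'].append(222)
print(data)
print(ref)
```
{'key': [1, 6, 8, 222], 'val': [2, 8]}
{'key': [1, 6, 8, 222], 'val': [2, 8], 'extra': [35, 35, 26]}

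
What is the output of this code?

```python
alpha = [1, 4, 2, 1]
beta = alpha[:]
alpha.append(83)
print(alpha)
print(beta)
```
[1, 4, 2, 1, 83]
[1, 4, 2, 1]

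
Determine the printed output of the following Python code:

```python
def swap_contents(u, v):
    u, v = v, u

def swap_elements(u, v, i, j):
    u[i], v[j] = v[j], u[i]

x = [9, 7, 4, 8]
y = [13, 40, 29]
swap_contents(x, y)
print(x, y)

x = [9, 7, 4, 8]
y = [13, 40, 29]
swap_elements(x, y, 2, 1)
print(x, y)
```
[9, 7, 4, 8] [13, 40, 29]
[9, 7, 40, 8] [13, 4, 29]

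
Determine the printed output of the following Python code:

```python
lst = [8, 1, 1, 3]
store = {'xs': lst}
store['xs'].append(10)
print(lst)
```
[8, 1, 1, 3, 10]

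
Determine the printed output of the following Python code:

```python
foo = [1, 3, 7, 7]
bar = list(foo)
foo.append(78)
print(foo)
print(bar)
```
[1, 3, 7, 7, 78]
[1, 3, 7, 7]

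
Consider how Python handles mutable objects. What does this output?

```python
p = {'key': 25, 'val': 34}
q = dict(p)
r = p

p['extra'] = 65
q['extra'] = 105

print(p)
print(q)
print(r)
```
{'key': 25, 'val': 34, 'extra': 65}
{'key': 25, 'val': 34, 'extra': 105}
{'key': 25, 'val': 34, 'extra': 65}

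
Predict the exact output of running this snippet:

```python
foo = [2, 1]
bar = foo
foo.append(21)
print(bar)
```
[2, 1, 21]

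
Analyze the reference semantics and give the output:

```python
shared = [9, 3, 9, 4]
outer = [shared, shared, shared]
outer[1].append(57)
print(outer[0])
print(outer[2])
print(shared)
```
[9, 3, 9, 4, 57]
[9, 3, 9, 4, 57]
[9, 3, 9, 4, 57]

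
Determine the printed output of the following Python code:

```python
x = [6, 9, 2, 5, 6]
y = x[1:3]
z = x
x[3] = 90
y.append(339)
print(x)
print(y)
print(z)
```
[6, 9, 2, 90, 6]
[9, 2, 339]
[6, 9, 2, 90, 6]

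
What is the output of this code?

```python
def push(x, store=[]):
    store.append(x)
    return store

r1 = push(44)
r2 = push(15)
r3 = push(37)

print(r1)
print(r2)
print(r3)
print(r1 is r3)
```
[44, 15, 37]
[44, 15, 37]
[44, 15, 37]
True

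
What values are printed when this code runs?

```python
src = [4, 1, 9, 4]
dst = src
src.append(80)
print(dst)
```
[4, 1, 9, 4, 80]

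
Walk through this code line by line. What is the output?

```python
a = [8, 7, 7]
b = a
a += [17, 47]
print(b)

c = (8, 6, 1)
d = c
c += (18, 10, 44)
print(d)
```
[8, 7, 7, 17, 47]
(8, 6, 1)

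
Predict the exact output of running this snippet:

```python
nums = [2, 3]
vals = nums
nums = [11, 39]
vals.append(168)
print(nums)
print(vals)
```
[11, 39]
[2, 3, 168]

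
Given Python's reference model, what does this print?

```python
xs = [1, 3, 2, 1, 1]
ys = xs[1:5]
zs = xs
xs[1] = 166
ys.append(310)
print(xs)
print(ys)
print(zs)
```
[1, 166, 2, 1, 1]
[3, 2, 1, 1, 310]
[1, 166, 2, 1, 1]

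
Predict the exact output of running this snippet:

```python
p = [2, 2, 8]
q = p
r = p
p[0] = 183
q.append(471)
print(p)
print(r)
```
[183, 2, 8, 471]
[183, 2, 8, 471]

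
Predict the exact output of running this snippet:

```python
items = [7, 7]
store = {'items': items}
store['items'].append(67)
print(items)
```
[7, 7, 67]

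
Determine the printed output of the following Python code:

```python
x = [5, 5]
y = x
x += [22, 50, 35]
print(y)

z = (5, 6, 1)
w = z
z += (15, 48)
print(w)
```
[5, 5, 22, 50, 35]
(5, 6, 1)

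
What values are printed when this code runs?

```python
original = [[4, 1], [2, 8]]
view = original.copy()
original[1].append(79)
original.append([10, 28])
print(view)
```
[[4, 1], [2, 8, 79]]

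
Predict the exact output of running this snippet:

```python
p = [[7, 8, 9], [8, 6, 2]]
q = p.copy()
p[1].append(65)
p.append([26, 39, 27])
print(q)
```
[[7, 8, 9], [8, 6, 2, 65]]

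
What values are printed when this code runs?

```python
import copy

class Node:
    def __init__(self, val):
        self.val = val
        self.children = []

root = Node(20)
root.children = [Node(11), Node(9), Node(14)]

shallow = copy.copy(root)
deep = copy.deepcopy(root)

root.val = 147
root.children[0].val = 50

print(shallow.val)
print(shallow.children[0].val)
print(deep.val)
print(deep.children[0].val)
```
20
50
20
11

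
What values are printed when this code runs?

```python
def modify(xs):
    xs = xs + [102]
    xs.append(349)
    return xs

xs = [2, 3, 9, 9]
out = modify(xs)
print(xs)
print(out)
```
[2, 3, 9, 9]
[2, 3, 9, 9, 102, 349]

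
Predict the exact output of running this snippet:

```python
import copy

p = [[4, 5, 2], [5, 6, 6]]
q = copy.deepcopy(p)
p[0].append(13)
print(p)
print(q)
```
[[4, 5, 2, 13], [5, 6, 6]]
[[4, 5, 2], [5, 6, 6]]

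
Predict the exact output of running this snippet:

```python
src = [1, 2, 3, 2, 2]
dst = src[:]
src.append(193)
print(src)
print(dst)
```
[1, 2, 3, 2, 2, 193]
[1, 2, 3, 2, 2]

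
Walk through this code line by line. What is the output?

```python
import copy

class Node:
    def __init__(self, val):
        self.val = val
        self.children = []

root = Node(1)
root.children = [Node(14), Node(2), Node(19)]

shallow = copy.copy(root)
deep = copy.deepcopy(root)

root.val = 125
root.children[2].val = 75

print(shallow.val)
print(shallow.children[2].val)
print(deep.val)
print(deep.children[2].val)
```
1
75
1
19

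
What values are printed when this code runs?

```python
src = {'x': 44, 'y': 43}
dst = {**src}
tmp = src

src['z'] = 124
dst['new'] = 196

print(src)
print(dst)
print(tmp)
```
{'x': 44, 'y': 43, 'z': 124}
{'x': 44, 'y': 43, 'new': 196}
{'x': 44, 'y': 43, 'z': 124}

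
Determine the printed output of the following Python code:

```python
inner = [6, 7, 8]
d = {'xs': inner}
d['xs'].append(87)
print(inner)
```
[6, 7, 8, 87]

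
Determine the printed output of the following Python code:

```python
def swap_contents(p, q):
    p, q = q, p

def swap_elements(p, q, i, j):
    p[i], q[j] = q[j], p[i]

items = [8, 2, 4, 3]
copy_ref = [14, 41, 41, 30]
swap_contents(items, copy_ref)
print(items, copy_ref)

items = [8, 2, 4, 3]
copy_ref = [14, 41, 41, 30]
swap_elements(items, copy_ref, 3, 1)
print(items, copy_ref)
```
[8, 2, 4, 3] [14, 41, 41, 30]
[8, 2, 4, 41] [14, 3, 41, 30]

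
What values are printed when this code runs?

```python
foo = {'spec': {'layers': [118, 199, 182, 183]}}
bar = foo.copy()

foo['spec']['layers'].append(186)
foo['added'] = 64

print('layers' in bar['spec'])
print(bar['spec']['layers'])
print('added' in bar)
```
True
[118, 199, 182, 183, 186]
False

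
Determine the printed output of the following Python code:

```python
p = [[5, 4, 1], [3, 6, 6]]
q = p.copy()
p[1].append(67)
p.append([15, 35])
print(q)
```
[[5, 4, 1], [3, 6, 6, 67]]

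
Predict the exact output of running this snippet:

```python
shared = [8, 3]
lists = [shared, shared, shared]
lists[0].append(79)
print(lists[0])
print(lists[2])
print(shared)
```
[8, 3, 79]
[8, 3, 79]
[8, 3, 79]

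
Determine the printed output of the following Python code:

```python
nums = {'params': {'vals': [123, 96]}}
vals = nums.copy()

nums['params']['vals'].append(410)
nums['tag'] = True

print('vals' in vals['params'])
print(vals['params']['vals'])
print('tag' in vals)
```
True
[123, 96, 410]
False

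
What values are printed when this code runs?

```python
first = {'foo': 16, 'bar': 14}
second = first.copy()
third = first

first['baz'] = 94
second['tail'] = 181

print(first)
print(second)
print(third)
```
{'foo': 16, 'bar': 14, 'baz': 94}
{'foo': 16, 'bar': 14, 'tail': 181}
{'foo': 16, 'bar': 14, 'baz': 94}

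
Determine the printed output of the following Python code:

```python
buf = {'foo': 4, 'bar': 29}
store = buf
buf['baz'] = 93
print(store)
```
{'foo': 4, 'bar': 29, 'baz': 93}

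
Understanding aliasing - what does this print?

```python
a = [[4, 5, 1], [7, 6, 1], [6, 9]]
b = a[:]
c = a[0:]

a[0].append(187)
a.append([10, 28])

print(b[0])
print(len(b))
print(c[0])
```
[4, 5, 1, 187]
3
[4, 5, 1, 187]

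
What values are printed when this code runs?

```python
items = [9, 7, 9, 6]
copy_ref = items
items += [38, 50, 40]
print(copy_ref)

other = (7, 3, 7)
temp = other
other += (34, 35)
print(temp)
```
[9, 7, 9, 6, 38, 50, 40]
(7, 3, 7)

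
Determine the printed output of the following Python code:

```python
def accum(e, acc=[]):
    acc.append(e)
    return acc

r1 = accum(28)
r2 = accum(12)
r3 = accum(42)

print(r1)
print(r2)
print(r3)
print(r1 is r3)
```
[28, 12, 42]
[28, 12, 42]
[28, 12, 42]
True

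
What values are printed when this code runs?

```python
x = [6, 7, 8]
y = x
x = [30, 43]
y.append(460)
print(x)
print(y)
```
[30, 43]
[6, 7, 8, 460]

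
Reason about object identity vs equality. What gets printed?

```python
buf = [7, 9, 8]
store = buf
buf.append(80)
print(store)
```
[7, 9, 8, 80]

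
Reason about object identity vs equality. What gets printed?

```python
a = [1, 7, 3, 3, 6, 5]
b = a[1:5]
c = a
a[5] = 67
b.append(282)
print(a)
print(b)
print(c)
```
[1, 7, 3, 3, 6, 67]
[7, 3, 3, 6, 282]
[1, 7, 3, 3, 6, 67]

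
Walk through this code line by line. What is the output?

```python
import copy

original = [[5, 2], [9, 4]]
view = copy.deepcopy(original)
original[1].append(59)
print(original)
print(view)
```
[[5, 2], [9, 4, 59]]
[[5, 2], [9, 4]]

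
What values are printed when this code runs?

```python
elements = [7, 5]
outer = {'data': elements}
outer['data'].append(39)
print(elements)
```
[7, 5, 39]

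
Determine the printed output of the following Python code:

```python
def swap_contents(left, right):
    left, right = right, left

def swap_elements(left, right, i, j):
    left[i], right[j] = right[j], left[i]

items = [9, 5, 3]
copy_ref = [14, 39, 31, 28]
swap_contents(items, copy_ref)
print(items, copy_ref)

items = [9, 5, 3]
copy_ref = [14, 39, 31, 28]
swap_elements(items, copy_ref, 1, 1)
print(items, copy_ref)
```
[9, 5, 3] [14, 39, 31, 28]
[9, 39, 3] [14, 5, 31, 28]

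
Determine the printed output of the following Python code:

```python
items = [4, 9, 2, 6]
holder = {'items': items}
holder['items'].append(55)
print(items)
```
[4, 9, 2, 6, 55]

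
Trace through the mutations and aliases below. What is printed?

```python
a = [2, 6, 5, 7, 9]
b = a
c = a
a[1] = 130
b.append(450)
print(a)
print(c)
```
[2, 130, 5, 7, 9, 450]
[2, 130, 5, 7, 9, 450]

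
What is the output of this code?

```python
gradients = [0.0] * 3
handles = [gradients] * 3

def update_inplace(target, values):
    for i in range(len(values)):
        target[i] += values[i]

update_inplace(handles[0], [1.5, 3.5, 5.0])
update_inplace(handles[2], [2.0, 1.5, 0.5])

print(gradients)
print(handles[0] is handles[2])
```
[3.5, 5.0, 5.5]
True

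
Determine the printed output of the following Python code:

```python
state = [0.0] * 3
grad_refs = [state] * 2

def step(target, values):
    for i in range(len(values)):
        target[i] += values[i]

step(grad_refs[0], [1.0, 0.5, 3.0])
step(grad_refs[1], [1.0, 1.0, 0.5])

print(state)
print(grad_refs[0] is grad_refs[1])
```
[2.0, 1.5, 3.5]
True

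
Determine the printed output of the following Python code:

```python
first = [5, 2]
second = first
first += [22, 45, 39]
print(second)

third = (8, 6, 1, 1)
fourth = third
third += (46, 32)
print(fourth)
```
[5, 2, 22, 45, 39]
(8, 6, 1, 1)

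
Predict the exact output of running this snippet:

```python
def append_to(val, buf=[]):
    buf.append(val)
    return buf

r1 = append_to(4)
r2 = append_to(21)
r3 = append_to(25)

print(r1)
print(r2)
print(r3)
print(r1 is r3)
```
[4, 21, 25]
[4, 21, 25]
[4, 21, 25]
True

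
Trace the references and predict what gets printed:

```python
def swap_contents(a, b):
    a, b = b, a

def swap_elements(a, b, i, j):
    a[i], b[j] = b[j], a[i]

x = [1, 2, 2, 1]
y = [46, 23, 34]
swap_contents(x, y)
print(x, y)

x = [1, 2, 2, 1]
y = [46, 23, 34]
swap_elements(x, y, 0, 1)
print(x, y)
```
[1, 2, 2, 1] [46, 23, 34]
[23, 2, 2, 1] [46, 1, 34]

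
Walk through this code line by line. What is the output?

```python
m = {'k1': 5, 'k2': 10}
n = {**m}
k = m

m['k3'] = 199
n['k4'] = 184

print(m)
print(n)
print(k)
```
{'k1': 5, 'k2': 10, 'k3': 199}
{'k1': 5, 'k2': 10, 'k4': 184}
{'k1': 5, 'k2': 10, 'k3': 199}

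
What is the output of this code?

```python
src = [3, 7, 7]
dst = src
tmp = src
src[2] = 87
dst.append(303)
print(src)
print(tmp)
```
[3, 7, 87, 303]
[3, 7, 87, 303]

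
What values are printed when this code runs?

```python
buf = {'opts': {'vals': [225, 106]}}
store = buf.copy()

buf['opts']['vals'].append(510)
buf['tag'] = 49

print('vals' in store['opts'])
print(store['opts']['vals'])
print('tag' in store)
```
True
[225, 106, 510]
False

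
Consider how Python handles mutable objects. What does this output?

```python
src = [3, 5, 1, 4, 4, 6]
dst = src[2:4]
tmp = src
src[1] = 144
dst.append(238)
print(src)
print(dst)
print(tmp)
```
[3, 144, 1, 4, 4, 6]
[1, 4, 238]
[3, 144, 1, 4, 4, 6]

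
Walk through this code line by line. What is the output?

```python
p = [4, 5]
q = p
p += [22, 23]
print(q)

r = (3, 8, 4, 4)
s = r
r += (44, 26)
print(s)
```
[4, 5, 22, 23]
(3, 8, 4, 4)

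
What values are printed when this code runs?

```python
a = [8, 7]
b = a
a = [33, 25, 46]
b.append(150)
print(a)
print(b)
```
[33, 25, 46]
[8, 7, 150]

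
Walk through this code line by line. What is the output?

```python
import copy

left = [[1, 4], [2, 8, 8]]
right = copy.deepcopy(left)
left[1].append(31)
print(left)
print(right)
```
[[1, 4], [2, 8, 8, 31]]
[[1, 4], [2, 8, 8]]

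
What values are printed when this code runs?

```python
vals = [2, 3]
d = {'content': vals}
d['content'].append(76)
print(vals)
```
[2, 3, 76]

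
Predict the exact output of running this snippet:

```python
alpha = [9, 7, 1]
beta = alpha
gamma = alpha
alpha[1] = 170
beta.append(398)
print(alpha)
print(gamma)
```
[9, 170, 1, 398]
[9, 170, 1, 398]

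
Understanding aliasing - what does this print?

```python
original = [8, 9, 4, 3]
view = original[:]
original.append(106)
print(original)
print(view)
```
[8, 9, 4, 3, 106]
[8, 9, 4, 3]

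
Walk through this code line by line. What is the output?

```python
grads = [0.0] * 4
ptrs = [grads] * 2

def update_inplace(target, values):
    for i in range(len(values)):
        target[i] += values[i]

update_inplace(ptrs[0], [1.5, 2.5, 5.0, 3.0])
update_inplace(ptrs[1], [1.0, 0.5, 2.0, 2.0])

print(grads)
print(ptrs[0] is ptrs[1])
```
[2.5, 3.0, 7.0, 5.0]
True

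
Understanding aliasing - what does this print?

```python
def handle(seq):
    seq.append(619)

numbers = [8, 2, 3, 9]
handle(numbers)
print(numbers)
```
[8, 2, 3, 9, 619]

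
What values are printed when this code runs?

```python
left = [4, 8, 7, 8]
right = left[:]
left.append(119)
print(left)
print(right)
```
[4, 8, 7, 8, 119]
[4, 8, 7, 8]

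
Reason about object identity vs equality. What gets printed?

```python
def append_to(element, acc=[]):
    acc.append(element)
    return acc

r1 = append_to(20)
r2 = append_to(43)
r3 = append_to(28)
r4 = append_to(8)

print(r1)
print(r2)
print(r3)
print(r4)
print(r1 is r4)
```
[20, 43, 28, 8]
[20, 43, 28, 8]
[20, 43, 28, 8]
[20, 43, 28, 8]
True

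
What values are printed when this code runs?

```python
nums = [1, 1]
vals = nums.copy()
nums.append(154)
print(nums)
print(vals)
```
[1, 1, 154]
[1, 1]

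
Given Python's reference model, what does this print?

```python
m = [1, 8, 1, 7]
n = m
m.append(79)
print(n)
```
[1, 8, 1, 7, 79]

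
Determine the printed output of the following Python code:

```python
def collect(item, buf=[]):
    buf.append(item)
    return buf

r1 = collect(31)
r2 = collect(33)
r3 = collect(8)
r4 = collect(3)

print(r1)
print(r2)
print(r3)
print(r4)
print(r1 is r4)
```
[31, 33, 8, 3]
[31, 33, 8, 3]
[31, 33, 8, 3]
[31, 33, 8, 3]
True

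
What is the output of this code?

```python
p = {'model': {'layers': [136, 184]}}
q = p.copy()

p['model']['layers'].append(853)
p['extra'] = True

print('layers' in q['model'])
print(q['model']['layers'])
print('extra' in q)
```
True
[136, 184, 853]
False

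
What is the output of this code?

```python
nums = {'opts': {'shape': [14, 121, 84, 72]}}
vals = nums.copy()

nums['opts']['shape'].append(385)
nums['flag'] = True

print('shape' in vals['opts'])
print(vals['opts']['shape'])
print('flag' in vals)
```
True
[14, 121, 84, 72, 385]
False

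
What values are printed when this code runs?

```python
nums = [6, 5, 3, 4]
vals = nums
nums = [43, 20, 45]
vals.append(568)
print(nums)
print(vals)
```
[43, 20, 45]
[6, 5, 3, 4, 568]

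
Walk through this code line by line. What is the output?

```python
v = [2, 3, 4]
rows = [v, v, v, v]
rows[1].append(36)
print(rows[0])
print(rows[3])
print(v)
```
[2, 3, 4, 36]
[2, 3, 4, 36]
[2, 3, 4, 36]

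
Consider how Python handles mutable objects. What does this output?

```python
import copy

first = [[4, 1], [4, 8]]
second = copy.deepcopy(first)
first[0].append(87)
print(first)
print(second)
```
[[4, 1, 87], [4, 8]]
[[4, 1], [4, 8]]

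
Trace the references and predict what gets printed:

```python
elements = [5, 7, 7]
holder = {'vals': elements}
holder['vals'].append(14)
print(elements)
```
[5, 7, 7, 14]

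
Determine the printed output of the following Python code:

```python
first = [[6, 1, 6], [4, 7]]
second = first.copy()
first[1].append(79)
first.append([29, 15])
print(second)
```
[[6, 1, 6], [4, 7, 79]]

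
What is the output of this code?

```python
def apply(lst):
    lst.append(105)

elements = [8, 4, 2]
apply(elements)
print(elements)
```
[8, 4, 2, 105]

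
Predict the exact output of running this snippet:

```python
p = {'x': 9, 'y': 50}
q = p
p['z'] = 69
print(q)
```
{'x': 9, 'y': 50, 'z': 69}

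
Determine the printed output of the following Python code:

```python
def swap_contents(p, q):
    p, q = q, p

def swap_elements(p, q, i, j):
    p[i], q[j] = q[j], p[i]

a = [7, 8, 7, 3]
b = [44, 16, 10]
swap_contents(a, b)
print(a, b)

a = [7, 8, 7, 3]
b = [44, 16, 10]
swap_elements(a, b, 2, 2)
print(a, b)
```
[7, 8, 7, 3] [44, 16, 10]
[7, 8, 10, 3] [44, 16, 7]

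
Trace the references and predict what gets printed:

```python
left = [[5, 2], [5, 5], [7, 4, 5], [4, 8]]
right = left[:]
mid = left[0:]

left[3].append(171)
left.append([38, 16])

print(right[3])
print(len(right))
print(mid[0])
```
[4, 8, 171]
4
[5, 2]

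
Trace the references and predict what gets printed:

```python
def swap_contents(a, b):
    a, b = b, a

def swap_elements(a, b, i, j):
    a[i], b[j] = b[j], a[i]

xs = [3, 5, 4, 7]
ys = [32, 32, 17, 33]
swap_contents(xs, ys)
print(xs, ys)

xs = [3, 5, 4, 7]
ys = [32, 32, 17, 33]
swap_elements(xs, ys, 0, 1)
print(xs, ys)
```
[3, 5, 4, 7] [32, 32, 17, 33]
[32, 5, 4, 7] [32, 3, 17, 33]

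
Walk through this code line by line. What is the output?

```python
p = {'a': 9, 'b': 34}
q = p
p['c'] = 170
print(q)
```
{'a': 9, 'b': 34, 'c': 170}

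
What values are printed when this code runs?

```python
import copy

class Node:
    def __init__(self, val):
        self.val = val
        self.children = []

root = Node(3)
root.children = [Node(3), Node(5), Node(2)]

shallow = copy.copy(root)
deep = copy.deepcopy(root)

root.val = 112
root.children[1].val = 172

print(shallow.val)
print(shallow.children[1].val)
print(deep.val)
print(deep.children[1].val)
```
3
172
3
5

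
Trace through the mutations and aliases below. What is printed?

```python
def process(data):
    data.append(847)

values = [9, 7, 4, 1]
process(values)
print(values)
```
[9, 7, 4, 1, 847]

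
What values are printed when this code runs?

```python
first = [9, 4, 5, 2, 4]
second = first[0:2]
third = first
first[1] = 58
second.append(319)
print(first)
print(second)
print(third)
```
[9, 58, 5, 2, 4]
[9, 4, 319]
[9, 58, 5, 2, 4]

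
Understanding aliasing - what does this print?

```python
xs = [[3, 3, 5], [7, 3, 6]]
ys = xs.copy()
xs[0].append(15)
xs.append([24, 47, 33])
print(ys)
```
[[3, 3, 5, 15], [7, 3, 6]]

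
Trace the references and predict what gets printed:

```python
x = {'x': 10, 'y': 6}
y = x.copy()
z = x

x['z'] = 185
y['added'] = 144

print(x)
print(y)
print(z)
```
{'x': 10, 'y': 6, 'z': 185}
{'x': 10, 'y': 6, 'added': 144}
{'x': 10, 'y': 6, 'z': 185}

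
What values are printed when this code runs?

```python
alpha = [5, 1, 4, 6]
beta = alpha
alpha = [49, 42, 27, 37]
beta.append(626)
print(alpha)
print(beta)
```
[49, 42, 27, 37]
[5, 1, 4, 6, 626]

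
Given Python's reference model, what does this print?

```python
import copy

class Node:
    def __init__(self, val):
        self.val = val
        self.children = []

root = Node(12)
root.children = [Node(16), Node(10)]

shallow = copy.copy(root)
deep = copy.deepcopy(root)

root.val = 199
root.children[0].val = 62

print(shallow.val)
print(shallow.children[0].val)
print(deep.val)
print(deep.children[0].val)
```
12
62
12
16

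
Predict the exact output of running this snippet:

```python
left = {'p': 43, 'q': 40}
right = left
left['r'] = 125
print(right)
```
{'p': 43, 'q': 40, 'r': 125}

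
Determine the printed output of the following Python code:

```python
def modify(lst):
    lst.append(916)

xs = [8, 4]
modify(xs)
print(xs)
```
[8, 4, 916]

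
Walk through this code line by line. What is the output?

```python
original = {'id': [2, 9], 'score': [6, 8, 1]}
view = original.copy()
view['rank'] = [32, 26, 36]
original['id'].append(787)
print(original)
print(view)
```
{'id': [2, 9, 787], 'score': [6, 8, 1]}
{'id': [2, 9, 787], 'score': [6, 8, 1], 'rank': [32, 26, 36]}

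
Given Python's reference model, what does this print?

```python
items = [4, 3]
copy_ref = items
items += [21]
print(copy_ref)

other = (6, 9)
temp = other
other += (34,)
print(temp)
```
[4, 3, 21]
(6, 9)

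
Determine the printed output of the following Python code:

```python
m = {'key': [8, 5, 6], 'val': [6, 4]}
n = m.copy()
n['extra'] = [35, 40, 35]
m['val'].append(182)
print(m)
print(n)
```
{'key': [8, 5, 6], 'val': [6, 4, 182]}
{'key': [8, 5, 6], 'val': [6, 4, 182], 'extra': [35, 40, 35]}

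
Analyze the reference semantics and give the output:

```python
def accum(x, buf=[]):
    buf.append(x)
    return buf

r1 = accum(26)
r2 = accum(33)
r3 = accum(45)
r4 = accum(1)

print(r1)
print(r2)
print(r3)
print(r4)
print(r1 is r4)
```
[26, 33, 45, 1]
[26, 33, 45, 1]
[26, 33, 45, 1]
[26, 33, 45, 1]
True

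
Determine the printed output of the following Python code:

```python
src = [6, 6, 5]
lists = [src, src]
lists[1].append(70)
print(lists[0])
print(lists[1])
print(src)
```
[6, 6, 5, 70]
[6, 6, 5, 70]
[6, 6, 5, 70]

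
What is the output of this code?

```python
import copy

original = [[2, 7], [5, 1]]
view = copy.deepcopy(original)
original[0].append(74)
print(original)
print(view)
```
[[2, 7, 74], [5, 1]]
[[2, 7], [5, 1]]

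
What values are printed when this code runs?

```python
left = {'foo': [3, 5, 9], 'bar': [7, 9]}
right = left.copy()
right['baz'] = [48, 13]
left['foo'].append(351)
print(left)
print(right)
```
{'foo': [3, 5, 9, 351], 'bar': [7, 9]}
{'foo': [3, 5, 9, 351], 'bar': [7, 9], 'baz': [48, 13]}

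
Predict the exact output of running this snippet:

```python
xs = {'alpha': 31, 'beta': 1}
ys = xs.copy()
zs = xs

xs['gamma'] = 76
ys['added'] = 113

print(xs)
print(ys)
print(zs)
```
{'alpha': 31, 'beta': 1, 'gamma': 76}
{'alpha': 31, 'beta': 1, 'added': 113}
{'alpha': 31, 'beta': 1, 'gamma': 76}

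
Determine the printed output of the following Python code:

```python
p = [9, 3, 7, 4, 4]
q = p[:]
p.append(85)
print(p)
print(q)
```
[9, 3, 7, 4, 4, 85]
[9, 3, 7, 4, 4]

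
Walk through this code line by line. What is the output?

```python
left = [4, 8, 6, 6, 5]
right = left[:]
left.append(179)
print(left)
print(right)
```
[4, 8, 6, 6, 5, 179]
[4, 8, 6, 6, 5]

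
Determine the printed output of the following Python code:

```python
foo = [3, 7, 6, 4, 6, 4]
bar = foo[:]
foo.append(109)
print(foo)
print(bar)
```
[3, 7, 6, 4, 6, 4, 109]
[3, 7, 6, 4, 6, 4]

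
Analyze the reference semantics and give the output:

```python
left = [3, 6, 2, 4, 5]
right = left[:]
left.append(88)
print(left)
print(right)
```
[3, 6, 2, 4, 5, 88]
[3, 6, 2, 4, 5]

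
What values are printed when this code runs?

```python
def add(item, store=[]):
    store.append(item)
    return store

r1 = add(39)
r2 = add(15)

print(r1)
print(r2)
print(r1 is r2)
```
[39, 15]
[39, 15]
True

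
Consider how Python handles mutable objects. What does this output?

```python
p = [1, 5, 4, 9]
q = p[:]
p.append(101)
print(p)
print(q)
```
[1, 5, 4, 9, 101]
[1, 5, 4, 9]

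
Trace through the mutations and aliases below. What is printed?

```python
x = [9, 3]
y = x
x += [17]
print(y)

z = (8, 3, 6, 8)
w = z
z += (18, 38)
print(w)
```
[9, 3, 17]
(8, 3, 6, 8)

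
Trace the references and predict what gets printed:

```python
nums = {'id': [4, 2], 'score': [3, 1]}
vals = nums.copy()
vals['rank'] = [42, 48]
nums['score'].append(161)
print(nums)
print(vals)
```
{'id': [4, 2], 'score': [3, 1, 161]}
{'id': [4, 2], 'score': [3, 1, 161], 'rank': [42, 48]}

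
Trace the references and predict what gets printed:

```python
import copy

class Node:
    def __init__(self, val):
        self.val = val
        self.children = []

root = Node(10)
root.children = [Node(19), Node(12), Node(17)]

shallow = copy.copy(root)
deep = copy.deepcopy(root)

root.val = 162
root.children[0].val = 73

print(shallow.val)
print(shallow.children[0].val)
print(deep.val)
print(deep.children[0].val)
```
10
73
10
19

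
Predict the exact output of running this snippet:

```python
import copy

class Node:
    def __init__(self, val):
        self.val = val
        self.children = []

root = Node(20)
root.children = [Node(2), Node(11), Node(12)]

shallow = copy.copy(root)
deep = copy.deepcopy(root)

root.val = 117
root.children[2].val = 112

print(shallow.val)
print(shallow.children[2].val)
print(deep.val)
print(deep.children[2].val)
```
20
112
20
12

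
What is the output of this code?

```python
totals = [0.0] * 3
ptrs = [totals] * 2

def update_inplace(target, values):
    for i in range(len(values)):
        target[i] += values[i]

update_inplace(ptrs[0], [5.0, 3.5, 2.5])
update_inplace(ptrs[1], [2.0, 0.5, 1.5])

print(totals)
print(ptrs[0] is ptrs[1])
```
[7.0, 4.0, 4.0]
True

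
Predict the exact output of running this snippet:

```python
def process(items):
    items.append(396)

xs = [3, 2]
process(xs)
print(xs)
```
[3, 2, 396]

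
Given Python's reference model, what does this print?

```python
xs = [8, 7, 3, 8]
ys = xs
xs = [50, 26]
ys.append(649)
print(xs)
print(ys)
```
[50, 26]
[8, 7, 3, 8, 649]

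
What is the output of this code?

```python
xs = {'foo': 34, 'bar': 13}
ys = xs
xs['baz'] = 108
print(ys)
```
{'foo': 34, 'bar': 13, 'baz': 108}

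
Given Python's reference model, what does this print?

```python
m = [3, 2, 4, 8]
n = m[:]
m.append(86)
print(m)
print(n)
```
[3, 2, 4, 8, 86]
[3, 2, 4, 8]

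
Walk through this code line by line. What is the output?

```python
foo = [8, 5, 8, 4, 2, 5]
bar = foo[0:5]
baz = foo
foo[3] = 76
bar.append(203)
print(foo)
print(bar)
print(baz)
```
[8, 5, 8, 76, 2, 5]
[8, 5, 8, 4, 2, 203]
[8, 5, 8, 76, 2, 5]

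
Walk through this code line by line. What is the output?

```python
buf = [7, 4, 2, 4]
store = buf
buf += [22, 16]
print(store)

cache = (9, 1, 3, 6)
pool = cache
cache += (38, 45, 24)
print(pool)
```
[7, 4, 2, 4, 22, 16]
(9, 1, 3, 6)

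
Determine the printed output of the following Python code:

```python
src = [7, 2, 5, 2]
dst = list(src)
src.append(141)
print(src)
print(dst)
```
[7, 2, 5, 2, 141]
[7, 2, 5, 2]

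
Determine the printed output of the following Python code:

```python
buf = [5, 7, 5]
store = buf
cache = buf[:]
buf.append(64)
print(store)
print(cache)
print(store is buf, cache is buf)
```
[5, 7, 5, 64]
[5, 7, 5]
True False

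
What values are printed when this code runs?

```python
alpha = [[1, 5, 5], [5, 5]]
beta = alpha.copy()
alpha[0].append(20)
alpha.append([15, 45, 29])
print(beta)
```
[[1, 5, 5, 20], [5, 5]]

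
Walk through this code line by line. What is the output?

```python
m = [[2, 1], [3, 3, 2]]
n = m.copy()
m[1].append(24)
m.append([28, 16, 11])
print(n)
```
[[2, 1], [3, 3, 2, 24]]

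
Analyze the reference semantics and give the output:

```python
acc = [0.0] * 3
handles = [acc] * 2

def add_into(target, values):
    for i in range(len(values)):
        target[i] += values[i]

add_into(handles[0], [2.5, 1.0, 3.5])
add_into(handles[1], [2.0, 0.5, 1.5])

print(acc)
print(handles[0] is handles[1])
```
[4.5, 1.5, 5.0]
True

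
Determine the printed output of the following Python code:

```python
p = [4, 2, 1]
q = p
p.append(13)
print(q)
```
[4, 2, 1, 13]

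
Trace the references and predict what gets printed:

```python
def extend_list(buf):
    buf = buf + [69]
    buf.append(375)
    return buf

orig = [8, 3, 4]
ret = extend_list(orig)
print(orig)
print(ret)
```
[8, 3, 4]
[8, 3, 4, 69, 375]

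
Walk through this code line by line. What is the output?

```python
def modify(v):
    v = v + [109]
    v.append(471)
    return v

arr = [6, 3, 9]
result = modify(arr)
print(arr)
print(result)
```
[6, 3, 9]
[6, 3, 9, 109, 471]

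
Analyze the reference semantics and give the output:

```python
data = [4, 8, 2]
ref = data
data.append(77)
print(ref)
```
[4, 8, 2, 77]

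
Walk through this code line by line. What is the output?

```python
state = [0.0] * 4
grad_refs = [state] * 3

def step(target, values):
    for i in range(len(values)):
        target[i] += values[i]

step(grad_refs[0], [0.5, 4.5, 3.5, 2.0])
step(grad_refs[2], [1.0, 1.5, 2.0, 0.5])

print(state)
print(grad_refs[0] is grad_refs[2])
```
[1.5, 6.0, 5.5, 2.5]
True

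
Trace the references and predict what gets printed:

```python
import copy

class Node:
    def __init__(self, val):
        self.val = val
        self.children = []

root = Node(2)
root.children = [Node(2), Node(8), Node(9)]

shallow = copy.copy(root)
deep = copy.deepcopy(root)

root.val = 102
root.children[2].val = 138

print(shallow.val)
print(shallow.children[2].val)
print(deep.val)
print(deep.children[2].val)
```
2
138
2
9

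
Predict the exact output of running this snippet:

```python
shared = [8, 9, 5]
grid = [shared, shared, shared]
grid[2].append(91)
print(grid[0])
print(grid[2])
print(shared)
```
[8, 9, 5, 91]
[8, 9, 5, 91]
[8, 9, 5, 91]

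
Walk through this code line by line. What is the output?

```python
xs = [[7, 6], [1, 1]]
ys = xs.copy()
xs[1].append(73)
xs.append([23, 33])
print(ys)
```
[[7, 6], [1, 1, 73]]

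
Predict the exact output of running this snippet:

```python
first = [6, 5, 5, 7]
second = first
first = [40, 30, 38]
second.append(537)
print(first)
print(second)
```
[40, 30, 38]
[6, 5, 5, 7, 537]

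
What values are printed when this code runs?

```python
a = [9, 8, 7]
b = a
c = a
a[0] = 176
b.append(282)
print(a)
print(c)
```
[176, 8, 7, 282]
[176, 8, 7, 282]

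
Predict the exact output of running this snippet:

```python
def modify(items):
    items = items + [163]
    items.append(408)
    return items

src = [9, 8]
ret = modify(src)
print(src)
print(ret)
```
[9, 8]
[9, 8, 163, 408]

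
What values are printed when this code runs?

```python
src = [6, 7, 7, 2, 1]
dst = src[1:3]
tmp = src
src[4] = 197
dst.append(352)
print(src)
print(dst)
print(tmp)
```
[6, 7, 7, 2, 197]
[7, 7, 352]
[6, 7, 7, 2, 197]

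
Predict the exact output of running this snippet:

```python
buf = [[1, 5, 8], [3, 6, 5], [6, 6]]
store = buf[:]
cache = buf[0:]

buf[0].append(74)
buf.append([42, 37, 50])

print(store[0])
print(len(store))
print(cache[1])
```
[1, 5, 8, 74]
3
[3, 6, 5]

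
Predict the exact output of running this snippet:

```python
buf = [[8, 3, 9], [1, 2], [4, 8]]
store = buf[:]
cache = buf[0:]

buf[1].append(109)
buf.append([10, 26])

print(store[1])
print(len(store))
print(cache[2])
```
[1, 2, 109]
3
[4, 8]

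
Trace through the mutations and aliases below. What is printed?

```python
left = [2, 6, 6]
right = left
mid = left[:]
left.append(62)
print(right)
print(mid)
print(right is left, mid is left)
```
[2, 6, 6, 62]
[2, 6, 6]
True False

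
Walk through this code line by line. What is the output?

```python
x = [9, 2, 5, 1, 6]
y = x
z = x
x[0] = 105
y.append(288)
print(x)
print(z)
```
[105, 2, 5, 1, 6, 288]
[105, 2, 5, 1, 6, 288]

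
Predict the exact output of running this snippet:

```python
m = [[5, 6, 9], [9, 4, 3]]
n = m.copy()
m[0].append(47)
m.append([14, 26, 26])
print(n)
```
[[5, 6, 9, 47], [9, 4, 3]]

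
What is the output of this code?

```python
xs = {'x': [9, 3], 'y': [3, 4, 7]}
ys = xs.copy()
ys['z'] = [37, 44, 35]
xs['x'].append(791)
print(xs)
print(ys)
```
{'x': [9, 3, 791], 'y': [3, 4, 7]}
{'x': [9, 3, 791], 'y': [3, 4, 7], 'z': [37, 44, 35]}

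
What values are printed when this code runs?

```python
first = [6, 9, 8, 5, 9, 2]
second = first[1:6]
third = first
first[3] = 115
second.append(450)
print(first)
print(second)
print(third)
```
[6, 9, 8, 115, 9, 2]
[9, 8, 5, 9, 2, 450]
[6, 9, 8, 115, 9, 2]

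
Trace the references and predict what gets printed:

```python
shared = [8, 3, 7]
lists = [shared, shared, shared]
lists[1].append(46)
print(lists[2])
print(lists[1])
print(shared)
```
[8, 3, 7, 46]
[8, 3, 7, 46]
[8, 3, 7, 46]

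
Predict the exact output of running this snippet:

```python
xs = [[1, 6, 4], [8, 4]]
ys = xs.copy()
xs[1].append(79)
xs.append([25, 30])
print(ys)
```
[[1, 6, 4], [8, 4, 79]]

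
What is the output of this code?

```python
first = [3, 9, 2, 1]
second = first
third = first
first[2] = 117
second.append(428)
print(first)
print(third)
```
[3, 9, 117, 1, 428]
[3, 9, 117, 1, 428]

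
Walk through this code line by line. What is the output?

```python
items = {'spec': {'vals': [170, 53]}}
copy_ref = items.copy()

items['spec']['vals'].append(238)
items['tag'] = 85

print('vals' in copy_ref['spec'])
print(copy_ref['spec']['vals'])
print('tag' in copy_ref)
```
True
[170, 53, 238]
False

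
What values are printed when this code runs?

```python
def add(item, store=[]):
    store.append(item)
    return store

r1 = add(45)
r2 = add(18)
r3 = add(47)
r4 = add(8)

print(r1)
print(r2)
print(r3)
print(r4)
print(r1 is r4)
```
[45, 18, 47, 8]
[45, 18, 47, 8]
[45, 18, 47, 8]
[45, 18, 47, 8]
True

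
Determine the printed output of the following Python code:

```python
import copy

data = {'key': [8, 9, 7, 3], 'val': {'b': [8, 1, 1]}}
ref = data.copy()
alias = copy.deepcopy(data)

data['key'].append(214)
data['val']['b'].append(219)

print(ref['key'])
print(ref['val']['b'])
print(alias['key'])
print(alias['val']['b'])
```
[8, 9, 7, 3, 214]
[8, 1, 1, 219]
[8, 9, 7, 3]
[8, 1, 1]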